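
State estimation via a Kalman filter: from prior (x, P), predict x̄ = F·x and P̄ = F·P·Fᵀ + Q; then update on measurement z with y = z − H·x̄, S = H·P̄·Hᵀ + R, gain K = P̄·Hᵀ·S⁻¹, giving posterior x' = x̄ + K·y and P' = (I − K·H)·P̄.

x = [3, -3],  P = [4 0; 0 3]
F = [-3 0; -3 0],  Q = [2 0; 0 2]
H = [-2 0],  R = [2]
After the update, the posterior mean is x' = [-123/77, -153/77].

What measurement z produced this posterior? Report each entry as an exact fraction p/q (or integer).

x̄ = F·x = [-9, -9]
P̄ = F·P·Fᵀ + Q = [38 36; 36 38]
S = H·P̄·Hᵀ + R = [154]
K = P̄·Hᵀ·S⁻¹ = [-38/77; -36/77]
x' − x̄ = [570/77, 540/77] = K·y
y = (KᵀK)⁻¹·Kᵀ·(x' − x̄) = [-15]
z = y + H·x̄ = [-15] + [18] = [3]

z = [3]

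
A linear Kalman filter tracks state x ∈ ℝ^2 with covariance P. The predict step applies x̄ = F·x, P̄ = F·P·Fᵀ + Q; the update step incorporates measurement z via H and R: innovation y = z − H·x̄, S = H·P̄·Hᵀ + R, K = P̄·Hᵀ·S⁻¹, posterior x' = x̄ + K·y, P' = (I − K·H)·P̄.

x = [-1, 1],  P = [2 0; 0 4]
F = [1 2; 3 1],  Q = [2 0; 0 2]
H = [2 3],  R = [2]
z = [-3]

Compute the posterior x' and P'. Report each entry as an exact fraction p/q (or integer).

x̄ = F·x = [1, -2]
P̄ = F·P·Fᵀ + Q = [20 14; 14 24]
y = z − H·x̄ = [1]
S = H·P̄·Hᵀ + R = [466]
K = P̄·Hᵀ·S⁻¹ = [41/233; 50/233]
x' = x̄ + K·y = [274/233, -416/233]
P' = (I − K·H)·P̄ = [1298/233 -838/233; -838/233 592/233]

x' = [274/233, -416/233]
P' = [1298/233 -838/233; -838/233 592/233]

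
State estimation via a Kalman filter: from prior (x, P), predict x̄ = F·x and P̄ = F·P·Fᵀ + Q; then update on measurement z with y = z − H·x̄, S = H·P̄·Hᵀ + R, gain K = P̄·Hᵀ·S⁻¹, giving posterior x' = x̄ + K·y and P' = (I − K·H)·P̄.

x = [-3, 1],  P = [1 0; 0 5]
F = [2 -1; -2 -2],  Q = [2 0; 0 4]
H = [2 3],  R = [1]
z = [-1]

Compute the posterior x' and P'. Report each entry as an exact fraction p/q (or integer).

x̄ = F·x = [-7, 4]
P̄ = F·P·Fᵀ + Q = [11 6; 6 28]
y = z − H·x̄ = [1]
S = H·P̄·Hᵀ + R = [369]
K = P̄·Hᵀ·S⁻¹ = [40/369; 32/123]
x' = x̄ + K·y = [-2543/369, 524/123]
P' = (I − K·H)·P̄ = [2459/369 -542/123; -542/123 124/41]

x' = [-2543/369, 524/123]
P' = [2459/369 -542/123; -542/123 124/41]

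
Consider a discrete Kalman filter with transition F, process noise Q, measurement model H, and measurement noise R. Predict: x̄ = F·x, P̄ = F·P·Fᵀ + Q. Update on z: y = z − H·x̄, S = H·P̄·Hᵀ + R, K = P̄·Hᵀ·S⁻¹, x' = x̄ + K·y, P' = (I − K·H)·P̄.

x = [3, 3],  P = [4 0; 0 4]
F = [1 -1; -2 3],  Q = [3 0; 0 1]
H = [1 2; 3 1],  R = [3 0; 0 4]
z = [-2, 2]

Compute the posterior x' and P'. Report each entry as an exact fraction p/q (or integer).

x̄ = F·x = [0, 3]
P̄ = F·P·Fᵀ + Q = [11 -20; -20 53]
y = z − H·x̄ = [-8, -1]
S = H·P̄·Hᵀ + R = [146 -1; -1 36]
K = P̄·Hᵀ·S⁻¹ = [-1031/5255 1869/5255; 3089/5255 -936/5255]
x' = x̄ + K·y = [6379/5255, -8011/5255]
P' = (I − K·H)·P̄ = [3609/5255 -3351/5255; -3351/5255 6309/5255]

x' = [6379/5255, -8011/5255]
P' = [3609/5255 -3351/5255; -3351/5255 6309/5255]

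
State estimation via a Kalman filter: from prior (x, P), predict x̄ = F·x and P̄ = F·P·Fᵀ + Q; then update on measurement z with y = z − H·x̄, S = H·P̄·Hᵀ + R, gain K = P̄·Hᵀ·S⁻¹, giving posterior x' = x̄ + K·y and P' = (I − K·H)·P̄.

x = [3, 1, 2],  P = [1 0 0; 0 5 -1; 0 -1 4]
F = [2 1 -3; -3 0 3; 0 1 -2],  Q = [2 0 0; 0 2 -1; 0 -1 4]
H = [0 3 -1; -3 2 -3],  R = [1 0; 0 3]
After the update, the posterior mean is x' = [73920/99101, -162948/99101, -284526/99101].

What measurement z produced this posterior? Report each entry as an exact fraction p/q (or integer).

x̄ = F·x = [1, -3, -3]
P̄ = F·P·Fᵀ + Q = [53 -45 34; -45 47 -28; 34 -28 29]
S = H·P̄·Hᵀ + R = [621 1184; 1184 2417]
K = P̄·Hᵀ·S⁻¹ = [7111/99101 -17875/99101; 37881/99101 -5723/99101; 16959/99101 -18353/99101]
x' − x̄ = [-25181/99101, 134355/99101, 12777/99101] = K·y
y = (KᵀK)⁻¹·Kᵀ·(x' − x̄) = [4, 3]
z = y + H·x̄ = [4, 3] + [-6, 0] = [-2, 3]

z = [-2, 3]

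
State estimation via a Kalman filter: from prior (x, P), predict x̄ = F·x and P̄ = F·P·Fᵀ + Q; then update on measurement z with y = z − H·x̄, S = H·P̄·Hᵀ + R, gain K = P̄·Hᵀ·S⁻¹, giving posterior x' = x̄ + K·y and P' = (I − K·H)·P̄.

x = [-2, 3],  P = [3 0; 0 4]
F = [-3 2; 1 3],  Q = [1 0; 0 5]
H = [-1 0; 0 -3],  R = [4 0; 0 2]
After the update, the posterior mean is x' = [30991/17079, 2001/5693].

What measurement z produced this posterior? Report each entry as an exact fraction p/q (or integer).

z = [-1, -1]

x̄ = F·x = [12, 7]
P̄ = F·P·Fᵀ + Q = [44 15; 15 44]
S = H·P̄·Hᵀ + R = [48 45; 45 398]
K = P̄·Hᵀ·S⁻¹ = [-15487/17079 -60/5693; -10/5693 -1887/5693]
x' − x̄ = [-173957/17079, -37850/5693] = K·y
y = (KᵀK)⁻¹·Kᵀ·(x' − x̄) = [11, 20]
z = y + H·x̄ = [11, 20] + [-12, -21] = [-1, -1]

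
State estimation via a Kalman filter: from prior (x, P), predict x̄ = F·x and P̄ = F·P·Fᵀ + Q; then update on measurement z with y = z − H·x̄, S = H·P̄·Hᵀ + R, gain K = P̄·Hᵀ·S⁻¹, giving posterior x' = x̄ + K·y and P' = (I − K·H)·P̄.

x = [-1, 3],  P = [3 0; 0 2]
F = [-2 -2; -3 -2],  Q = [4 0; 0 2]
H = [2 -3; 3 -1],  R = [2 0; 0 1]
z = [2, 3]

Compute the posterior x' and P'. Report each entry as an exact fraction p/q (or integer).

x' = [10210/10701, -14/10701]
P' = [2380/10701 2596/10701; 2596/10701 4738/10701]

x̄ = F·x = [-4, -3]
P̄ = F·P·Fᵀ + Q = [24 26; 26 37]
y = z − H·x̄ = [1, 12]
S = H·P̄·Hᵀ + R = [119 -31; -31 98]
K = P̄·Hᵀ·S⁻¹ = [-1514/10701 4544/10701; -4511/10701 3050/10701]
x' = x̄ + K·y = [10210/10701, -14/10701]
P' = (I − K·H)·P̄ = [2380/10701 2596/10701; 2596/10701 4738/10701]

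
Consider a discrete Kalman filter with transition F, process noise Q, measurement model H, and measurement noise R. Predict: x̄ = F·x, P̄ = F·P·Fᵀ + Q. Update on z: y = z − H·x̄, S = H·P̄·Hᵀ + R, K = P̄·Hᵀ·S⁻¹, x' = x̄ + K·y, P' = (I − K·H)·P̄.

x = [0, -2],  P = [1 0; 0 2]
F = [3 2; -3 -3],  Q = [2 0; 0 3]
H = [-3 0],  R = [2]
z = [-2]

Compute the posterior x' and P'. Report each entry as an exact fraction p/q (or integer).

x' = [106/173, 156/173]
P' = [38/173 -42/173; -42/173 1221/173]

x̄ = F·x = [-4, 6]
P̄ = F·P·Fᵀ + Q = [19 -21; -21 30]
y = z − H·x̄ = [-14]
S = H·P̄·Hᵀ + R = [173]
K = P̄·Hᵀ·S⁻¹ = [-57/173; 63/173]
x' = x̄ + K·y = [106/173, 156/173]
P' = (I − K·H)·P̄ = [38/173 -42/173; -42/173 1221/173]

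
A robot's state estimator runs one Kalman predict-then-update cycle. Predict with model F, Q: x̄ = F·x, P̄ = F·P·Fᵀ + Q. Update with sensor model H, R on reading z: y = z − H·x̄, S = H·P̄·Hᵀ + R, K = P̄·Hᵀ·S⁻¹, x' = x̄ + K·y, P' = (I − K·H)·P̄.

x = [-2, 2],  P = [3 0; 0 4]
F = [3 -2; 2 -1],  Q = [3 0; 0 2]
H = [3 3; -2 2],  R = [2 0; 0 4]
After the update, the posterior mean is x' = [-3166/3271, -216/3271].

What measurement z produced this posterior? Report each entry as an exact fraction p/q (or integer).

x̄ = F·x = [-10, -6]
P̄ = F·P·Fᵀ + Q = [46 26; 26 18]
S = H·P̄·Hᵀ + R = [1046 -168; -168 52]
K = P̄·Hᵀ·S⁻¹ = [564/3271 -694/3271; 522/3271 680/3271]
x' − x̄ = [29544/3271, 19410/3271] = K·y
y = (KᵀK)⁻¹·Kᵀ·(x' − x̄) = [45, -6]
z = y + H·x̄ = [45, -6] + [-48, 8] = [-3, 2]

z = [-3, 2]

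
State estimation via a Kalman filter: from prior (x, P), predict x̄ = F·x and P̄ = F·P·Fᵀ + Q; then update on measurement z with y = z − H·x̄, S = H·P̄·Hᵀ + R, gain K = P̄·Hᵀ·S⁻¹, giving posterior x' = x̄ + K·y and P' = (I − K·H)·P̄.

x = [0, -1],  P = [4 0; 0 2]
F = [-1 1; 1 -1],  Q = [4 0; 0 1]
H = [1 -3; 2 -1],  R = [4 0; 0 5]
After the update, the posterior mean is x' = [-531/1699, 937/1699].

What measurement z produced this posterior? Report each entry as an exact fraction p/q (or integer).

z = [-2, -1]

x̄ = F·x = [-1, 1]
P̄ = F·P·Fᵀ + Q = [10 -6; -6 7]
S = H·P̄·Hᵀ + R = [113 83; 83 76]
K = P̄·Hᵀ·S⁻¹ = [-30/1699 614/1699; -475/1699 94/1699]
x' − x̄ = [1168/1699, -762/1699] = K·y
y = (KᵀK)⁻¹·Kᵀ·(x' − x̄) = [2, 2]
z = y + H·x̄ = [2, 2] + [-4, -3] = [-2, -1]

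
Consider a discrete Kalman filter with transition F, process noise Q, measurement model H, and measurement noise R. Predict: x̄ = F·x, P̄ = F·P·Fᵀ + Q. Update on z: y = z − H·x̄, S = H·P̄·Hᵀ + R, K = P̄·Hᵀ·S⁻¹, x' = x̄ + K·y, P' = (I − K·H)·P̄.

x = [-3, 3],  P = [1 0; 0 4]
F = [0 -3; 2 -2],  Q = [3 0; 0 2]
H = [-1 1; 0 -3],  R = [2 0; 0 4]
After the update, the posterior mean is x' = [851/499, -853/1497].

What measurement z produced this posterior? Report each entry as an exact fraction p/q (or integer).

x̄ = F·x = [-9, -12]
P̄ = F·P·Fᵀ + Q = [39 24; 24 22]
S = H·P̄·Hᵀ + R = [15 6; 6 202]
K = P̄·Hᵀ·S⁻¹ = [-433/499 -165/499; -4/1497 -163/499]
x' − x̄ = [5342/499, 17111/1497] = K·y
y = (KᵀK)⁻¹·Kᵀ·(x' − x̄) = [1, -35]
z = y + H·x̄ = [1, -35] + [-3, 36] = [-2, 1]

z = [-2, 1]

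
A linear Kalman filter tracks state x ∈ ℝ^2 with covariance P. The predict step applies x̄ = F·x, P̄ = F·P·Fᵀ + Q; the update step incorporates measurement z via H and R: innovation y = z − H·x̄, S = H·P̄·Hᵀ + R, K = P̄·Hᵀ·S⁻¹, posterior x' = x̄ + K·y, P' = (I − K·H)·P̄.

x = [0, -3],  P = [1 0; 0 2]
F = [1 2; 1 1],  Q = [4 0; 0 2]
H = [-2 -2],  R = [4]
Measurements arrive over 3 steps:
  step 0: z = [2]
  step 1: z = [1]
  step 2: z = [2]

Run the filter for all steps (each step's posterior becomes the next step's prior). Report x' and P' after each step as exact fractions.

step 0: x' = [-30/29, -7/29], P' = [53/29 -35/29; -35/29 45/29]
step 1: x' = [-81/800, -113/200], P' = [779/400 -133/100; -133/100 41/25]
step 2: x' = [-7337/10872, -4253/10872], P' = [10679/5436 -7309/5436; -7309/5436 8975/5436]

step 0: x̄ = F·x = [-6, -3]
step 0: P̄ = F·P·Fᵀ + Q = [13 5; 5 5]
step 0: y = z − H·x̄ = [-16]
step 0: S = H·P̄·Hᵀ + R = [116]
step 0: K = P̄·Hᵀ·S⁻¹ = [-9/29; -5/29]
step 0: x' = x̄ + K·y = [-30/29, -7/29]
step 0: P' = (I − K·H)·P̄ = [53/29 -35/29; -35/29 45/29]
step 1: x̄ = F·x = [-44/29, -37/29]
step 1: P̄ = F·P·Fᵀ + Q = [209/29 38/29; 38/29 86/29]
step 1: y = z − H·x̄ = [-133/29]
step 1: S = H·P̄·Hᵀ + R = [1600/29]
step 1: K = P̄·Hᵀ·S⁻¹ = [-247/800; -31/200]
step 1: x' = x̄ + K·y = [-81/800, -113/200]
step 1: P' = (I − K·H)·P̄ = [779/400 -133/100; -133/100 41/25]
step 2: x̄ = F·x = [-197/160, -533/800]
step 2: P̄ = F·P·Fᵀ + Q = [115/16 99/80; 99/80 1171/400]
step 2: y = z − H·x̄ = [-359/200]
step 2: S = H·P̄·Hᵀ + R = [1359/25]
step 2: K = P̄·Hᵀ·S⁻¹ = [-1685/5436; -833/5436]
step 2: x' = x̄ + K·y = [-7337/10872, -4253/10872]
step 2: P' = (I − K·H)·P̄ = [10679/5436 -7309/5436; -7309/5436 8975/5436]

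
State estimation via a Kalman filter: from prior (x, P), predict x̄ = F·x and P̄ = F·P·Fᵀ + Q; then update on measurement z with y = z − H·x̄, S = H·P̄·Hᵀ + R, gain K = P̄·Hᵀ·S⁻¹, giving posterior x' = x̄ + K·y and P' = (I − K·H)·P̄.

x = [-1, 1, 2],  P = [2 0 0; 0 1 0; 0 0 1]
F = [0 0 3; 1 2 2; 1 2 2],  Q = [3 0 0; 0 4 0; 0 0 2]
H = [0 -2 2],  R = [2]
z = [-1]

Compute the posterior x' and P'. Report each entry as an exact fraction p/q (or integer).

x' = [6, 69/13, 63/13]
P' = [12 6 6; 6 150/13 146/13; 6 146/13 148/13]

x̄ = F·x = [6, 5, 5]
P̄ = F·P·Fᵀ + Q = [12 6 6; 6 14 10; 6 10 12]
y = z − H·x̄ = [-1]
S = H·P̄·Hᵀ + R = [26]
K = P̄·Hᵀ·S⁻¹ = [0; -4/13; 2/13]
x' = x̄ + K·y = [6, 69/13, 63/13]
P' = (I − K·H)·P̄ = [12 6 6; 6 150/13 146/13; 6 146/13 148/13]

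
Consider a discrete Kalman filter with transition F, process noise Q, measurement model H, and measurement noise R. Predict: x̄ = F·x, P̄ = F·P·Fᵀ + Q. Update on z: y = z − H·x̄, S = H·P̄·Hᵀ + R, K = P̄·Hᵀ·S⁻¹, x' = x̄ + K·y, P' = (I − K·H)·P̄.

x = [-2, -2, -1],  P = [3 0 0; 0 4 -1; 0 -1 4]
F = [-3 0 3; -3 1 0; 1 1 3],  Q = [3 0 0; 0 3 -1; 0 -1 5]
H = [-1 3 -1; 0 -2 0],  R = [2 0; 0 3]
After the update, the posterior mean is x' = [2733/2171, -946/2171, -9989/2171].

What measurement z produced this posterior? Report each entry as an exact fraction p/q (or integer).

x̄ = F·x = [3, 4, -7]
P̄ = F·P·Fᵀ + Q = [66 24 24; 24 34 -9; 24 -9 42]
S = H·P̄·Hᵀ + R = [374 -174; -174 139]
K = P̄·Hᵀ·S⁻¹ = [-5427/10855 -10542/10855; 261/21710 -5147/10855; -1959/4342 -945/2171]
x' − x̄ = [-3780/2171, -9630/2171, 5208/2171] = K·y
y = (KᵀK)⁻¹·Kᵀ·(x' − x̄) = [-14, 9]
z = y + H·x̄ = [-14, 9] + [16, -8] = [2, 1]

z = [2, 1]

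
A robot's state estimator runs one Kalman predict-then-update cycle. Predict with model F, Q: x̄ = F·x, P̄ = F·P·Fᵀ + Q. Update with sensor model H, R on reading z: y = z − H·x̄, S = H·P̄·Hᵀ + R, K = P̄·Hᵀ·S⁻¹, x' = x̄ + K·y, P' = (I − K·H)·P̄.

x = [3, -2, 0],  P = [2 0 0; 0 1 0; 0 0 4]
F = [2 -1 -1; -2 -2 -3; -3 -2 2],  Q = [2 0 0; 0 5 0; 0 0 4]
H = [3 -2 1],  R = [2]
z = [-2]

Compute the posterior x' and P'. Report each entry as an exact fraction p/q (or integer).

x̄ = F·x = [8, -2, -5]
P̄ = F·P·Fᵀ + Q = [15 6 -18; 6 53 -8; -18 -8 42]
y = z − H·x̄ = [-25]
S = H·P̄·Hᵀ + R = [243]
K = P̄·Hᵀ·S⁻¹ = [5/81; -32/81; 4/243]
x' = x̄ + K·y = [523/81, 638/81, -1315/243]
P' = (I − K·H)·P̄ = [380/27 322/27 -1478/81; 322/27 407/27 -520/81; -1478/81 -520/81 10190/243]

x' = [523/81, 638/81, -1315/243]
P' = [380/27 322/27 -1478/81; 322/27 407/27 -520/81; -1478/81 -520/81 10190/243]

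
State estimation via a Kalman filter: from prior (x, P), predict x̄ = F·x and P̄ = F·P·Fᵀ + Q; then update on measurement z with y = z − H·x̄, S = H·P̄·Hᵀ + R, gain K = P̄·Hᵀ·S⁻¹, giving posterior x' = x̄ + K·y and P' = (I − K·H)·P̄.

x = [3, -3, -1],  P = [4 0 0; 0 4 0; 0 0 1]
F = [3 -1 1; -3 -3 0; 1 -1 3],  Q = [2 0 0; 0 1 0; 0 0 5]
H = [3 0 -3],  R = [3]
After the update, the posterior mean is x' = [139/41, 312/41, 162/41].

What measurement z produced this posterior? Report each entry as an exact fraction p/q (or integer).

z = [-2]

x̄ = F·x = [11, 0, 3]
P̄ = F·P·Fᵀ + Q = [43 -24 19; -24 73 0; 19 0 22]
S = H·P̄·Hᵀ + R = [246]
K = P̄·Hᵀ·S⁻¹ = [12/41; -12/41; -3/82]
x' − x̄ = [-312/41, 312/41, 39/41] = K·y
y = (KᵀK)⁻¹·Kᵀ·(x' − x̄) = [-26]
z = y + H·x̄ = [-26] + [24] = [-2]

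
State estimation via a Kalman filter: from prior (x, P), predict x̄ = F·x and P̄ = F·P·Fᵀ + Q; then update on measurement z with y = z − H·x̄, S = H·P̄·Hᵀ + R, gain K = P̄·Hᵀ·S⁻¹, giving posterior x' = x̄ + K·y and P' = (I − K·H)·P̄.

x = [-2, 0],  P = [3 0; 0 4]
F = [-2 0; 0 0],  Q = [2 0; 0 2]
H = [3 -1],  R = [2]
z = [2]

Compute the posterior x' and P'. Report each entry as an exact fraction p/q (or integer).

x' = [10/13, 2/13]
P' = [28/65 42/65; 42/65 128/65]

x̄ = F·x = [4, 0]
P̄ = F·P·Fᵀ + Q = [14 0; 0 2]
y = z − H·x̄ = [-10]
S = H·P̄·Hᵀ + R = [130]
K = P̄·Hᵀ·S⁻¹ = [21/65; -1/65]
x' = x̄ + K·y = [10/13, 2/13]
P' = (I − K·H)·P̄ = [28/65 42/65; 42/65 128/65]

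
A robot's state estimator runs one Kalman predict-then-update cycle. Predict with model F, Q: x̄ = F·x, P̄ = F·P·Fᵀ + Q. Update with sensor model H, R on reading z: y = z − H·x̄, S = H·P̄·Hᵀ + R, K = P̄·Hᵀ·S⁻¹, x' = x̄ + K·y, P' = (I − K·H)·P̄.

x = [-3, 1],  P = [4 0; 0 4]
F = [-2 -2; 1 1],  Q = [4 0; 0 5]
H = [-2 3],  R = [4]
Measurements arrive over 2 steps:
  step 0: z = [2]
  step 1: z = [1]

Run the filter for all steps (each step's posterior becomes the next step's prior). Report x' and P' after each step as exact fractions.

step 0: x' = [-92/457, 222/457], P' = [2052/457 1208/457; 1208/457 900/457]
step 1: x' = [-29476/97579, 13077/97579], P' = [1334948/292737 784888/292737; 784888/292737 582500/292737]

step 0: x̄ = F·x = [4, -2]
step 0: P̄ = F·P·Fᵀ + Q = [36 -16; -16 13]
step 0: y = z − H·x̄ = [16]
step 0: S = H·P̄·Hᵀ + R = [457]
step 0: K = P̄·Hᵀ·S⁻¹ = [-120/457; 71/457]
step 0: x' = x̄ + K·y = [-92/457, 222/457]
step 0: P' = (I − K·H)·P̄ = [2052/457 1208/457; 1208/457 900/457]
step 1: x̄ = F·x = [-260/457, 130/457]
step 1: P̄ = F·P·Fᵀ + Q = [23300/457 -10736/457; -10736/457 7653/457]
step 1: y = z − H·x̄ = [-453/457]
step 1: S = H·P̄·Hᵀ + R = [292737/457]
step 1: K = P̄·Hᵀ·S⁻¹ = [-78808/292737; 44431/292737]
step 1: x' = x̄ + K·y = [-29476/97579, 13077/97579]
step 1: P' = (I − K·H)·P̄ = [1334948/292737 784888/292737; 784888/292737 582500/292737]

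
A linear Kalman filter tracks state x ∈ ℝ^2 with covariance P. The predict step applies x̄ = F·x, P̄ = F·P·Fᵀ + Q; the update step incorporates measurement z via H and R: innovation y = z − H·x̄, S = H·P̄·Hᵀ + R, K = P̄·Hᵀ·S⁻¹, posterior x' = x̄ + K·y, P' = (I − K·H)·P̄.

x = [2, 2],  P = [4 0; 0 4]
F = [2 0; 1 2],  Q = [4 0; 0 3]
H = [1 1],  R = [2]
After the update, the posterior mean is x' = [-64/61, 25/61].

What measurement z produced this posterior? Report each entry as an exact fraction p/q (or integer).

x̄ = F·x = [4, 6]
P̄ = F·P·Fᵀ + Q = [20 8; 8 23]
S = H·P̄·Hᵀ + R = [61]
K = P̄·Hᵀ·S⁻¹ = [28/61; 31/61]
x' − x̄ = [-308/61, -341/61] = K·y
y = (KᵀK)⁻¹·Kᵀ·(x' − x̄) = [-11]
z = y + H·x̄ = [-11] + [10] = [-1]

z = [-1]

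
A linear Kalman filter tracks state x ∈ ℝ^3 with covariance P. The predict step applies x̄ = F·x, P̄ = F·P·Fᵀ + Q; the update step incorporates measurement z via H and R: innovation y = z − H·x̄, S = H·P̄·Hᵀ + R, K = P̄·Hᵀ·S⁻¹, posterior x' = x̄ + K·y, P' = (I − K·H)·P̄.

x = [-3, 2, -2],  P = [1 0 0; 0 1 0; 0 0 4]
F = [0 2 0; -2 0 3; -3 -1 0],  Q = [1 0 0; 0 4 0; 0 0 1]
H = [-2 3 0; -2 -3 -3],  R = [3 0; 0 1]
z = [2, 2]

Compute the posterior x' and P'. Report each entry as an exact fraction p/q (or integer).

x' = [-10628/14009, -5343/28018, 7473/56036]
P' = [44529/14009 27744/14009 -56922/14009; 27744/14009 21721/14009 -79683/28018; -56922/14009 -79683/28018 314481/56036]

x̄ = F·x = [4, 0, 7]
P̄ = F·P·Fᵀ + Q = [5 0 -2; 0 44 6; -2 6 11]
y = z − H·x̄ = [10, 31]
S = H·P̄·Hᵀ + R = [419 -442; -442 600]
K = P̄·Hᵀ·S⁻¹ = [-1942/14009 -1524/14009; 3225/14009 -2253/28018; -3787/28018 -9969/56036]
x' = x̄ + K·y = [-10628/14009, -5343/28018, 7473/56036]
P' = (I − K·H)·P̄ = [44529/14009 27744/14009 -56922/14009; 27744/14009 21721/14009 -79683/28018; -56922/14009 -79683/28018 314481/56036]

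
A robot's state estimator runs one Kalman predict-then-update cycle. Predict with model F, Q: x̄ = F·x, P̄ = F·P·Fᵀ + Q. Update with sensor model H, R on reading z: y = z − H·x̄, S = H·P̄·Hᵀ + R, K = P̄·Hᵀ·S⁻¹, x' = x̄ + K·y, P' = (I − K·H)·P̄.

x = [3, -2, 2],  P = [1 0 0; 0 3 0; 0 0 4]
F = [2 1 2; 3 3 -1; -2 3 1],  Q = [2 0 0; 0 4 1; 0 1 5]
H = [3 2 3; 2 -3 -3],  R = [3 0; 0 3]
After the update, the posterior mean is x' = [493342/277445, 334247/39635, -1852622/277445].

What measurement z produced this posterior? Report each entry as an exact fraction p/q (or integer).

x̄ = F·x = [8, 1, -10]
P̄ = F·P·Fᵀ + Q = [25 7 13; 7 44 18; 13 18 40]
S = H·P̄·Hᵀ + R = [1298 -818; -818 943]
K = P̄·Hᵀ·S⁻¹ = [56262/277445 45862/277445; 1859/79270 -6423/39635; 62821/554890 -16297/277445]
x' − x̄ = [-1726218/277445, 294612/39635, 921828/277445] = K·y
y = (KᵀK)⁻¹·Kᵀ·(x' − x̄) = [6, -45]
z = y + H·x̄ = [6, -45] + [-4, 43] = [2, -2]

z = [2, -2]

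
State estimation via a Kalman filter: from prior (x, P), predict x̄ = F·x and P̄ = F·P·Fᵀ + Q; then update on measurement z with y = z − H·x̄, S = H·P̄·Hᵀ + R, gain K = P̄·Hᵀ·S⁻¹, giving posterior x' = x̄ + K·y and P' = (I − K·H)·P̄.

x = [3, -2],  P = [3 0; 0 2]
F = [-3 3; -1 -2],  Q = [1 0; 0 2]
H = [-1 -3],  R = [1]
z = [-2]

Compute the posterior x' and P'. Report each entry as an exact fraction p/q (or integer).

x̄ = F·x = [-15, 1]
P̄ = F·P·Fᵀ + Q = [46 -3; -3 13]
y = z − H·x̄ = [-14]
S = H·P̄·Hᵀ + R = [146]
K = P̄·Hᵀ·S⁻¹ = [-37/146; -18/73]
x' = x̄ + K·y = [-836/73, 325/73]
P' = (I − K·H)·P̄ = [5347/146 -885/73; -885/73 301/73]

x' = [-836/73, 325/73]
P' = [5347/146 -885/73; -885/73 301/73]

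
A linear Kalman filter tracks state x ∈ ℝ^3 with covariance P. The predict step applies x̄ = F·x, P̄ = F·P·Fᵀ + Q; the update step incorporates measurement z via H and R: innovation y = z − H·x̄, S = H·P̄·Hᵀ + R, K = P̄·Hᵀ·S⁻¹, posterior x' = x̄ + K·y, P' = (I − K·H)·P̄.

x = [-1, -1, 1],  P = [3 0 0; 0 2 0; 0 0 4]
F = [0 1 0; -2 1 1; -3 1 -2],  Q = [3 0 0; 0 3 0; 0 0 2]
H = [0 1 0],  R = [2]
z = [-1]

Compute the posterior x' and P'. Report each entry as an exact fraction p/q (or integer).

x' = [-29/23, -17/23, -36/23]
P' = [111/23 4/23 22/23; 4/23 42/23 24/23; 22/23 24/23 937/23]

x̄ = F·x = [-1, 2, 0]
P̄ = F·P·Fᵀ + Q = [5 2 2; 2 21 12; 2 12 47]
y = z − H·x̄ = [-3]
S = H·P̄·Hᵀ + R = [23]
K = P̄·Hᵀ·S⁻¹ = [2/23; 21/23; 12/23]
x' = x̄ + K·y = [-29/23, -17/23, -36/23]
P' = (I − K·H)·P̄ = [111/23 4/23 22/23; 4/23 42/23 24/23; 22/23 24/23 937/23]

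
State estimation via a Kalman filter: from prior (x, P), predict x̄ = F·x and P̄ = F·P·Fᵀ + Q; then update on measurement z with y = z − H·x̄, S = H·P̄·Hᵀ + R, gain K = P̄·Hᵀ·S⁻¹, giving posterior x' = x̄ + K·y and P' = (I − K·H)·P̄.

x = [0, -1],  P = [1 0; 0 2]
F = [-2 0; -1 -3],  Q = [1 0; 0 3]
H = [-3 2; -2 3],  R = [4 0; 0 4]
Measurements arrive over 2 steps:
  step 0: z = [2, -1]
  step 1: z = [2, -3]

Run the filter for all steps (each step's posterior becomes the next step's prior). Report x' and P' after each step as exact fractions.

step 0: x̄ = F·x = [0, 3]
step 0: P̄ = F·P·Fᵀ + Q = [5 2; 2 22]
step 0: y = z − H·x̄ = [-4, -10]
step 0: S = H·P̄·Hᵀ + R = [113 136; 136 198]
step 0: K = P̄·Hᵀ·S⁻¹ = [-817/1939 522/1939; -454/1939 919/1939]
step 0: x' = x̄ + K·y = [-1952/1939, -1557/1939]
step 0: P' = (I − K·H)·P̄ = [2796/1939 2560/1939; 2560/1939 2932/1939]
step 1: x̄ = F·x = [3904/1939, 6623/1939]
step 1: P̄ = F·P·Fᵀ + Q = [13123/1939 20952/1939; 20952/1939 50361/1939]
step 1: y = z − H·x̄ = [2344/1939, -2554/277]
step 1: S = H·P̄·Hᵀ + R = [75883/1939 15504/277; 15504/277 37439/277]
step 1: K = P̄·Hᵀ·S⁻¹ = [-68259/167273 51634/167273; -992946/4181825 2153331/4181825]
step 1: x' = x̄ + K·y = [-221804/167273, -6770753/4181825]
step 1: P' = (I − K·H)·P̄ = [246436/167273 233136/167273; 233136/167273 6756708/4181825]

step 0: x' = [-1952/1939, -1557/1939], P' = [2796/1939 2560/1939; 2560/1939 2932/1939]
step 1: x' = [-221804/167273, -6770753/4181825], P' = [246436/167273 233136/167273; 233136/167273 6756708/4181825]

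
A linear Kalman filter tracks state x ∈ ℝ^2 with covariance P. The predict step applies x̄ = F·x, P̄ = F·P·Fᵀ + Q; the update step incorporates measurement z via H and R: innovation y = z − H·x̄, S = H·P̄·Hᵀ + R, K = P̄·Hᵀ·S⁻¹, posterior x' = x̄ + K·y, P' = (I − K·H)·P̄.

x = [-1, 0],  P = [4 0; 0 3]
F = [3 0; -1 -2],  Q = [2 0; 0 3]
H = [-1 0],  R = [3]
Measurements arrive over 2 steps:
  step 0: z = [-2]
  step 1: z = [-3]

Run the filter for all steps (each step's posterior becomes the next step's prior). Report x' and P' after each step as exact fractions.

step 0: x' = [67/41, -19/41], P' = [114/41 -36/41; -36/41 635/41]
step 1: x' = [3927/1231, -631/1231], P' = [3324/1231 -378/1231; -378/1231 78667/1231]

step 0: x̄ = F·x = [-3, 1]
step 0: P̄ = F·P·Fᵀ + Q = [38 -12; -12 19]
step 0: y = z − H·x̄ = [-5]
step 0: S = H·P̄·Hᵀ + R = [41]
step 0: K = P̄·Hᵀ·S⁻¹ = [-38/41; 12/41]
step 0: x' = x̄ + K·y = [67/41, -19/41]
step 0: P' = (I − K·H)·P̄ = [114/41 -36/41; -36/41 635/41]
step 1: x̄ = F·x = [201/41, -29/41]
step 1: P̄ = F·P·Fᵀ + Q = [1108/41 -126/41; -126/41 2633/41]
step 1: y = z − H·x̄ = [78/41]
step 1: S = H·P̄·Hᵀ + R = [1231/41]
step 1: K = P̄·Hᵀ·S⁻¹ = [-1108/1231; 126/1231]
step 1: x' = x̄ + K·y = [3927/1231, -631/1231]
step 1: P' = (I − K·H)·P̄ = [3324/1231 -378/1231; -378/1231 78667/1231]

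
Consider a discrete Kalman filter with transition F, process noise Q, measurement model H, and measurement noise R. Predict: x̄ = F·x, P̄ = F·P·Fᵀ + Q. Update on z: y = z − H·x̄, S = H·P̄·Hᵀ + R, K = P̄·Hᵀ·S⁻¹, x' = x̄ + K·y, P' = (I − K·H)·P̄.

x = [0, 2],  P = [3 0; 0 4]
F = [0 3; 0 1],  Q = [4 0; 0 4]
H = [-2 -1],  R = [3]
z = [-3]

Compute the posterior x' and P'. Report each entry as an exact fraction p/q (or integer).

x̄ = F·x = [6, 2]
P̄ = F·P·Fᵀ + Q = [40 12; 12 8]
y = z − H·x̄ = [11]
S = H·P̄·Hᵀ + R = [219]
K = P̄·Hᵀ·S⁻¹ = [-92/219; -32/219]
x' = x̄ + K·y = [302/219, 86/219]
P' = (I − K·H)·P̄ = [296/219 -316/219; -316/219 728/219]

x' = [302/219, 86/219]
P' = [296/219 -316/219; -316/219 728/219]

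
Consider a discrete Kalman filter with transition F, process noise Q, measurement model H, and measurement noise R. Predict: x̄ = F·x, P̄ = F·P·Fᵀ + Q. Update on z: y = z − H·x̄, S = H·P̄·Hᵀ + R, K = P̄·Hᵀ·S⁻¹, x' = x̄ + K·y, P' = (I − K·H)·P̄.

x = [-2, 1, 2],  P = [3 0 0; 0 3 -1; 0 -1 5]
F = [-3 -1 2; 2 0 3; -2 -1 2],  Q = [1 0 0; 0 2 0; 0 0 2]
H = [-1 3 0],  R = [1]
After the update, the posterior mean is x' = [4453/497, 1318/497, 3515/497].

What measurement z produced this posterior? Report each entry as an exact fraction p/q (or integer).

z = [-1]

x̄ = F·x = [9, 2, 7]
P̄ = F·P·Fᵀ + Q = [55 15 45; 15 59 21; 45 21 41]
S = H·P̄·Hᵀ + R = [497]
K = P̄·Hᵀ·S⁻¹ = [-10/497; 162/497; 18/497]
x' − x̄ = [-20/497, 324/497, 36/497] = K·y
y = (KᵀK)⁻¹·Kᵀ·(x' − x̄) = [2]
z = y + H·x̄ = [2] + [-3] = [-1]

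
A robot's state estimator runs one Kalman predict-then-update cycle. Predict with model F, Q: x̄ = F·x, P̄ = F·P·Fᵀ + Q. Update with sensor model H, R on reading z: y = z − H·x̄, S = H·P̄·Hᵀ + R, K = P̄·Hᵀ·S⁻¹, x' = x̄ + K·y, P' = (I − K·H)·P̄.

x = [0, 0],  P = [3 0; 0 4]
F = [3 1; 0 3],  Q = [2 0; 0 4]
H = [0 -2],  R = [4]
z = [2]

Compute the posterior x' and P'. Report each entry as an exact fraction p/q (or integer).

x' = [-12/41, -40/41]
P' = [1209/41 12/41; 12/41 40/41]

x̄ = F·x = [0, 0]
P̄ = F·P·Fᵀ + Q = [33 12; 12 40]
y = z − H·x̄ = [2]
S = H·P̄·Hᵀ + R = [164]
K = P̄·Hᵀ·S⁻¹ = [-6/41; -20/41]
x' = x̄ + K·y = [-12/41, -40/41]
P' = (I − K·H)·P̄ = [1209/41 12/41; 12/41 40/41]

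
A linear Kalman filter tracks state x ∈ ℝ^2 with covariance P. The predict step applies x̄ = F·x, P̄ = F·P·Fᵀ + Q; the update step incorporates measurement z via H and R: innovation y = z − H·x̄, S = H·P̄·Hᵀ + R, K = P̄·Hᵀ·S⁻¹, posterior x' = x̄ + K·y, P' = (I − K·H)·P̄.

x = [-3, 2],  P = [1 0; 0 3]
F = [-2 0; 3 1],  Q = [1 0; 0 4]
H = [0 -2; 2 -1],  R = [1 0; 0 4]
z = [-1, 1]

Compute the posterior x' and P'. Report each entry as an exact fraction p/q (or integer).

x' = [45/32, 67/128]
P' = [3/4 1/16; 1/16 15/64]

x̄ = F·x = [6, -7]
P̄ = F·P·Fᵀ + Q = [5 -6; -6 16]
y = z − H·x̄ = [-15, -18]
S = H·P̄·Hᵀ + R = [65 56; 56 64]
K = P̄·Hᵀ·S⁻¹ = [-1/8 23/64; -15/32 -7/256]
x' = x̄ + K·y = [45/32, 67/128]
P' = (I − K·H)·P̄ = [3/4 1/16; 1/16 15/64]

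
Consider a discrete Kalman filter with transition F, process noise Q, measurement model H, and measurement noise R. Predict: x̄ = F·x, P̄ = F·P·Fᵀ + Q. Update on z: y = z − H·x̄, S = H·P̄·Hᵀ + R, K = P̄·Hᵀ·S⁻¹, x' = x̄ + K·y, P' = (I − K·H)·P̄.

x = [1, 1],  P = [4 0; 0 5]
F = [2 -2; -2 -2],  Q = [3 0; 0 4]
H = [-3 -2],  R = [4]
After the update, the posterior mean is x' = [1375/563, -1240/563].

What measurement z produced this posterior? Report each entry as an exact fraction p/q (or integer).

x̄ = F·x = [0, -4]
P̄ = F·P·Fᵀ + Q = [39 4; 4 40]
S = H·P̄·Hᵀ + R = [563]
K = P̄·Hᵀ·S⁻¹ = [-125/563; -92/563]
x' − x̄ = [1375/563, 1012/563] = K·y
y = (KᵀK)⁻¹·Kᵀ·(x' − x̄) = [-11]
z = y + H·x̄ = [-11] + [8] = [-3]

z = [-3]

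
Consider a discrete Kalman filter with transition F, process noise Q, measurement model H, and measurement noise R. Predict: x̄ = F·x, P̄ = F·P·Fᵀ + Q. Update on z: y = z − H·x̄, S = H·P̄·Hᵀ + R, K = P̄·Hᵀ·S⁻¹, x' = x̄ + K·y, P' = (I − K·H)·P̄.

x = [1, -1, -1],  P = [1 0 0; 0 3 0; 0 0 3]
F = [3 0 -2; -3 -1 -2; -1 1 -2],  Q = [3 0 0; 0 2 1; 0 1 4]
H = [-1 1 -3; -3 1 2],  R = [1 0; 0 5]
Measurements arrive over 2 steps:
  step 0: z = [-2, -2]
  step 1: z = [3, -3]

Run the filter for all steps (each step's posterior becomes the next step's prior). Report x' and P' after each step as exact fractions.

step 0: x̄ = F·x = [5, 0, 0]
step 0: P̄ = F·P·Fᵀ + Q = [24 3 9; 3 26 13; 9 13 20]
step 0: y = z − H·x̄ = [3, 13]
step 0: S = H·P̄·Hᵀ + R = [201 16; 16 253]
step 0: K = P̄·Hᵀ·S⁻¹ = [-11328/50597 -9483/50597; -4736/50597 8899/50597; -14584/50597 6122/50597]
step 0: x' = x̄ + K·y = [5038/2663, 5341/2663, 1886/2663]
step 0: P' = (I − K·H)·P̄ = [186951/50597 378312/50597 67563/50597; 378312/50597 857089/50597 161171/50597; 67563/50597 161171/50597 36064/50597]
step 1: x̄ = F·x = [11342/2663, -24227/2663, -3469/2663]
step 1: P̄ = F·P·Fᵀ + Q = [1167850/50597 -2350897/50597 125745/50597; -2350897/50597 6510410/50597 -317503/50597; 125745/50597 -317503/50597 259628/50597]
step 1: y = z − H·x̄ = [33151/2663, 57202/2663]
step 1: S = H·P̄·Hᵀ + R = [17426791/50597 19057498/50597; 19057498/50597 29638987/50597]
step 1: K = P̄·Hᵀ·S⁻¹ = [-171840584/3030302229 -462357283/3030302229; 293129502/1010100743 252112647/1010100743; -649811384/3030302229 399879242/3030302229]
step 1: x' = x̄ + K·y = [278537912/1010100743, -124981955/1010100743, -1149095409/1010100743]
step 1: P' = (I − K·H)·P̄ = [5511841823/3030302229 3556747976/1010100743 1776747563/3030302229; 3556747976/1010100743 8698435289/1010100743 1616185937/1010100743; 1776747563/3030302229 1616185937/1010100743 1240540544/3030302229]

step 0: x' = [5038/2663, 5341/2663, 1886/2663], P' = [186951/50597 378312/50597 67563/50597; 378312/50597 857089/50597 161171/50597; 67563/50597 161171/50597 36064/50597]
step 1: x' = [278537912/1010100743, -124981955/1010100743, -1149095409/1010100743], P' = [5511841823/3030302229 3556747976/1010100743 1776747563/3030302229; 3556747976/1010100743 8698435289/1010100743 1616185937/1010100743; 1776747563/3030302229 1616185937/1010100743 1240540544/3030302229]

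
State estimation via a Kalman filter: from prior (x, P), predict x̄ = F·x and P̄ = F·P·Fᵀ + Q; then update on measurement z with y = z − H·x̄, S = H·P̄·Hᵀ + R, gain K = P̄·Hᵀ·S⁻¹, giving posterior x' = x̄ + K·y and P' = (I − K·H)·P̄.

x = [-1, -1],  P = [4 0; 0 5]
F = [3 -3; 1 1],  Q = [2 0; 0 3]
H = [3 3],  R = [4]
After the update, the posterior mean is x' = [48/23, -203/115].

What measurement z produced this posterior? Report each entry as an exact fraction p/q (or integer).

z = [1]

x̄ = F·x = [0, -2]
P̄ = F·P·Fᵀ + Q = [83 -3; -3 12]
S = H·P̄·Hᵀ + R = [805]
K = P̄·Hᵀ·S⁻¹ = [48/161; 27/805]
x' − x̄ = [48/23, 27/115] = K·y
y = (KᵀK)⁻¹·Kᵀ·(x' − x̄) = [7]
z = y + H·x̄ = [7] + [-6] = [1]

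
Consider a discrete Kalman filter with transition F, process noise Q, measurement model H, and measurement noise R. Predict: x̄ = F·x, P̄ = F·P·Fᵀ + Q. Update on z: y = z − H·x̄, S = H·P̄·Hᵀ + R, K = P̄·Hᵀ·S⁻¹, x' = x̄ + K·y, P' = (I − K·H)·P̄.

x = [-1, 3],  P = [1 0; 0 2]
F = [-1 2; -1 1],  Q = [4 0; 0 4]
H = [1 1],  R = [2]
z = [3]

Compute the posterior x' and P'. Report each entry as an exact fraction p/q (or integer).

x' = [5/2, 1]
P' = [23/8 -7/4; -7/4 5/2]

x̄ = F·x = [7, 4]
P̄ = F·P·Fᵀ + Q = [13 5; 5 7]
y = z − H·x̄ = [-8]
S = H·P̄·Hᵀ + R = [32]
K = P̄·Hᵀ·S⁻¹ = [9/16; 3/8]
x' = x̄ + K·y = [5/2, 1]
P' = (I − K·H)·P̄ = [23/8 -7/4; -7/4 5/2]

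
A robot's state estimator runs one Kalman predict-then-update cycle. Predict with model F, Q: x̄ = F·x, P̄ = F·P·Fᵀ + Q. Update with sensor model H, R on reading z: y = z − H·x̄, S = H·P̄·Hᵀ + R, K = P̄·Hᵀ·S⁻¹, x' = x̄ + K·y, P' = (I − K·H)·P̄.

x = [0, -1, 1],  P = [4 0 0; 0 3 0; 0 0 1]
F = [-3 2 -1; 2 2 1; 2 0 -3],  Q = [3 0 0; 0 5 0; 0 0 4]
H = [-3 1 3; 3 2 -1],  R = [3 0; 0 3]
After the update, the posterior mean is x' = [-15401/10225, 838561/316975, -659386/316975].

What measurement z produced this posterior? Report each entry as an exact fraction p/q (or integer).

x̄ = F·x = [-3, -1, -3]
P̄ = F·P·Fᵀ + Q = [52 -13 -21; -13 34 13; -21 13 29]
S = H·P̄·Hᵀ + R = [1300 -635; -635 554]
K = P̄·Hᵀ·S⁻¹ = [-1053/10225 316/2045; 72208/316975 18384/63395; 48392/316975 3541/63395]
x' − x̄ = [15274/10225, 1155536/316975, 291539/316975] = K·y
y = (KᵀK)⁻¹·Kᵀ·(x' − x̄) = [2, 11]
z = y + H·x̄ = [2, 11] + [-1, -8] = [1, 3]

z = [1, 3]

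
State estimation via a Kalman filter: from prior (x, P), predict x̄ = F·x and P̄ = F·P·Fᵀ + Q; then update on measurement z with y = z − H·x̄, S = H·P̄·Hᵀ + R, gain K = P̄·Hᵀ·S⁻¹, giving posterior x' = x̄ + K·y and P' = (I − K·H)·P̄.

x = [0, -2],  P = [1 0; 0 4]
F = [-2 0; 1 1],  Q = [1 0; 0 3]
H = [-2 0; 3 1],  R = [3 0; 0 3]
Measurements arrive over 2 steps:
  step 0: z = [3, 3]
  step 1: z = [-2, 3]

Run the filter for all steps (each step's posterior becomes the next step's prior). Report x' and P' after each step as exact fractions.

step 0: x' = [-37/112, 127/56], P' = [51/112 -57/56; -57/56 123/28]
step 1: x' = [5567/8111, 10561/8111], P' = [2643/8111 -4707/8111; -4707/8111 23988/8111]

step 0: x̄ = F·x = [0, -2]
step 0: P̄ = F·P·Fᵀ + Q = [5 -2; -2 8]
step 0: y = z − H·x̄ = [3, 5]
step 0: S = H·P̄·Hᵀ + R = [23 -26; -26 44]
step 0: K = P̄·Hᵀ·S⁻¹ = [-17/56 13/112; 19/28 25/56]
step 0: x' = x̄ + K·y = [-37/112, 127/56]
step 0: P' = (I − K·H)·P̄ = [51/112 -57/56; -57/56 123/28]
step 1: x̄ = F·x = [37/56, 31/16]
step 1: P̄ = F·P·Fᵀ + Q = [79/28 9/8; 9/8 93/16]
step 1: y = z − H·x̄ = [-19/28, -103/112]
step 1: S = H·P̄·Hᵀ + R = [100/7 -537/28; -537/28 4587/112]
step 1: K = P̄·Hᵀ·S⁻¹ = [-1762/8111 1074/8111; 3138/8111 3289/8111]
step 1: x' = x̄ + K·y = [5567/8111, 10561/8111]
step 1: P' = (I − K·H)·P̄ = [2643/8111 -4707/8111; -4707/8111 23988/8111]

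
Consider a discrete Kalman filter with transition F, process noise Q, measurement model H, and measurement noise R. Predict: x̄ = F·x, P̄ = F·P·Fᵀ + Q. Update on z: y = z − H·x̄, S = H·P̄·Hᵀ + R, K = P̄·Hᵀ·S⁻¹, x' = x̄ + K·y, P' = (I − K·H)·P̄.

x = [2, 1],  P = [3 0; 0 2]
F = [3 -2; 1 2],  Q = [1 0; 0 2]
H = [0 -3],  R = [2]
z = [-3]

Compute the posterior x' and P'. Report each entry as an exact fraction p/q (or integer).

x̄ = F·x = [4, 4]
P̄ = F·P·Fᵀ + Q = [36 1; 1 13]
y = z − H·x̄ = [9]
S = H·P̄·Hᵀ + R = [119]
K = P̄·Hᵀ·S⁻¹ = [-3/119; -39/119]
x' = x̄ + K·y = [449/119, 125/119]
P' = (I − K·H)·P̄ = [4275/119 2/119; 2/119 26/119]

x' = [449/119, 125/119]
P' = [4275/119 2/119; 2/119 26/119]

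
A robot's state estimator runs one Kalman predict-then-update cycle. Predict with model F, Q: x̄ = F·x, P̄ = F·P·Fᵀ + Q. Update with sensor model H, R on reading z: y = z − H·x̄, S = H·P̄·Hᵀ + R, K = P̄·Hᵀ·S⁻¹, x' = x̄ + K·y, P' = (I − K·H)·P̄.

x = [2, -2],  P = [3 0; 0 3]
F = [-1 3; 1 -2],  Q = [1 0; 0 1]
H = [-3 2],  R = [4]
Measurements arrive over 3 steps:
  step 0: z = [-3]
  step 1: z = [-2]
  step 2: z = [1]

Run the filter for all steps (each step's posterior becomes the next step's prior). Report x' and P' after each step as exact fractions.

step 0: x̄ = F·x = [-8, 6]
step 0: P̄ = F·P·Fᵀ + Q = [31 -21; -21 16]
step 0: y = z − H·x̄ = [-39]
step 0: S = H·P̄·Hᵀ + R = [599]
step 0: K = P̄·Hᵀ·S⁻¹ = [-135/599; 95/599]
step 0: x' = x̄ + K·y = [473/599, -111/599]
step 0: P' = (I − K·H)·P̄ = [344/599 246/599; 246/599 559/599]
step 1: x̄ = F·x = [-806/599, 695/599]
step 1: P̄ = F·P·Fᵀ + Q = [4498/599 -2468/599; -2468/599 2195/599]
step 1: y = z − H·x̄ = [-5006/599]
step 1: S = H·P̄·Hᵀ + R = [81274/599]
step 1: K = P̄·Hᵀ·S⁻¹ = [-9215/40637; 5897/40637]
step 1: x' = x̄ + K·y = [22332/40637, -2133/40637]
step 1: P' = (I − K·H)·P̄ = [21624/40637 14006/40637; 14006/40637 32803/40637]
step 2: x̄ = F·x = [-28731/40637, 26598/40637]
step 2: P̄ = F·P·Fᵀ + Q = [273452/40637 -148412/40637; -148412/40637 137449/40637]
step 2: y = z − H·x̄ = [-98752/40637]
step 2: S = H·P̄·Hᵀ + R = [4954356/40637]
step 2: K = P̄·Hᵀ·S⁻¹ = [-279295/1238589; 360067/2477178]
step 2: x' = x̄ + K·y = [-196987/1238589, 373190/1238589]
step 2: P' = (I − K·H)·P̄ = [656344/1238589 425926/1238589; 425926/1238589 998956/1238589]

step 0: x' = [473/599, -111/599], P' = [344/599 246/599; 246/599 559/599]
step 1: x' = [22332/40637, -2133/40637], P' = [21624/40637 14006/40637; 14006/40637 32803/40637]
step 2: x' = [-196987/1238589, 373190/1238589], P' = [656344/1238589 425926/1238589; 425926/1238589 998956/1238589]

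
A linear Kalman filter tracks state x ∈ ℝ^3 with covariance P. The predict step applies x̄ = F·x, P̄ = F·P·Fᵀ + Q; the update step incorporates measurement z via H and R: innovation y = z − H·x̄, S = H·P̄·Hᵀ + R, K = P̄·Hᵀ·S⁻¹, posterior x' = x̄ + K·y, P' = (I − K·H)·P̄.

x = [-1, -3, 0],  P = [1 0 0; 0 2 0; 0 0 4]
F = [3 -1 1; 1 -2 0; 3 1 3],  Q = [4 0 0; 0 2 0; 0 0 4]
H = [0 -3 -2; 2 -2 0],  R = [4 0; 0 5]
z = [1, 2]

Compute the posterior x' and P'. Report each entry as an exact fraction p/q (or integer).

x̄ = F·x = [0, 5, -6]
P̄ = F·P·Fᵀ + Q = [19 7 19; 7 11 -1; 19 -1 51]
y = z − H·x̄ = [4, 12]
S = H·P̄·Hᵀ + R = [295 -56; -56 69]
K = P̄·Hᵀ·S⁻¹ = [-2727/17219 3776/17219; -2587/17219 -4096/17219; -4591/17219 6256/17219]
x' = x̄ + K·y = [34404/17219, 26595/17219, -46606/17219]
P' = (I − K·H)·P̄ = [75644/17219 66204/17219 -93852/17219; 66204/17219 76444/17219 -109492/17219; -93852/17219 -109492/17219 173420/17219]

x' = [34404/17219, 26595/17219, -46606/17219]
P' = [75644/17219 66204/17219 -93852/17219; 66204/17219 76444/17219 -109492/17219; -93852/17219 -109492/17219 173420/17219]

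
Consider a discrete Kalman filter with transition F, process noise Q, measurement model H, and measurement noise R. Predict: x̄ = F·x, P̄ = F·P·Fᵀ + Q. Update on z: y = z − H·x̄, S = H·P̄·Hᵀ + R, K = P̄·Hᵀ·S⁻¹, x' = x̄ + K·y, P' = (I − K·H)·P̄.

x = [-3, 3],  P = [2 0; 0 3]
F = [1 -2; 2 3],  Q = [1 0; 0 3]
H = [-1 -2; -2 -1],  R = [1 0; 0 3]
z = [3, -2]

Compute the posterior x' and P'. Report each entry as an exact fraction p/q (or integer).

x̄ = F·x = [-9, 3]
P̄ = F·P·Fᵀ + Q = [15 -14; -14 38]
y = z − H·x̄ = [0, -17]
S = H·P̄·Hᵀ + R = [112 36; 36 45]
K = P̄·Hᵀ·S⁻¹ = [129/416 -565/936; -135/208 139/468]
x' = x̄ + K·y = [1181/936, -959/468]
P' = (I − K·H)·P̄ = [4907/3744 -1517/1872; -1517/1872 683/936]

x' = [1181/936, -959/468]
P' = [4907/3744 -1517/1872; -1517/1872 683/936]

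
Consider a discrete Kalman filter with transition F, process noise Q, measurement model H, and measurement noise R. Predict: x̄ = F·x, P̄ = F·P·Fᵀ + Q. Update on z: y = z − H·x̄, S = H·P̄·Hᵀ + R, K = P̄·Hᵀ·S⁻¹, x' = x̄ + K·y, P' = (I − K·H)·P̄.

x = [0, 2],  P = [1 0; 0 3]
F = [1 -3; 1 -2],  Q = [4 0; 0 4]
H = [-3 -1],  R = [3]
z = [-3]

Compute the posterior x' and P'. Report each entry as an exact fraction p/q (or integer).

x' = [343/422, 81/211]
P' = [279/422 -246/211; -246/211 849/211]

x̄ = F·x = [-6, -4]
P̄ = F·P·Fᵀ + Q = [32 19; 19 17]
y = z − H·x̄ = [-25]
S = H·P̄·Hᵀ + R = [422]
K = P̄·Hᵀ·S⁻¹ = [-115/422; -37/211]
x' = x̄ + K·y = [343/422, 81/211]
P' = (I − K·H)·P̄ = [279/422 -246/211; -246/211 849/211]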